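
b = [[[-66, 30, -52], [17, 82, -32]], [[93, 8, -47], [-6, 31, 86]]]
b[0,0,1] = 30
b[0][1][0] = 17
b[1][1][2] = 86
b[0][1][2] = -32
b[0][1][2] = -32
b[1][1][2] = 86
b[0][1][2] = -32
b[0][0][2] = -52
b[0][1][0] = 17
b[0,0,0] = -66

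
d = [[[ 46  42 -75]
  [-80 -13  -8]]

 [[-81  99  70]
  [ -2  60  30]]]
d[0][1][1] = -13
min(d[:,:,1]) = -13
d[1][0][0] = -81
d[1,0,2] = 70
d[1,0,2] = 70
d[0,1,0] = -80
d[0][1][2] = -8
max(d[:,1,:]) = 60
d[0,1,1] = -13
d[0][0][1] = 42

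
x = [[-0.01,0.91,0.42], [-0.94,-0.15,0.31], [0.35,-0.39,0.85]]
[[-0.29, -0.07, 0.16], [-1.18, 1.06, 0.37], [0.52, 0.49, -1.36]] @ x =[[0.12, -0.32, -0.01], [-0.86, -1.38, 0.15], [-0.94, 0.93, -0.79]]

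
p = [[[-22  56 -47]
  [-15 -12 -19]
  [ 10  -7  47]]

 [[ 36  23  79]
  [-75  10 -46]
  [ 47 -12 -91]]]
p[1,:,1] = [23, 10, -12]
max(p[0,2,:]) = 47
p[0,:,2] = [-47, -19, 47]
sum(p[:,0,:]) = 125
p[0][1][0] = -15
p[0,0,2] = -47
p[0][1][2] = -19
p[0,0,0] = -22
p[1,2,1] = -12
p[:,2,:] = [[10, -7, 47], [47, -12, -91]]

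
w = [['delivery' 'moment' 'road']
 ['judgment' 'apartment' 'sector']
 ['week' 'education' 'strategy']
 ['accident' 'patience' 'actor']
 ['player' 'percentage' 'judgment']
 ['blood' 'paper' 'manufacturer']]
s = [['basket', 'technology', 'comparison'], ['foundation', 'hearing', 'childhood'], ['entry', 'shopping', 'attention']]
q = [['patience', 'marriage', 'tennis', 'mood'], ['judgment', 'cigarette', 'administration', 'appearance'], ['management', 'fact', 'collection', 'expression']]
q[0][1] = 'marriage'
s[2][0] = 'entry'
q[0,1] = 'marriage'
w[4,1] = 'percentage'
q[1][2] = 'administration'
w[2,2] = 'strategy'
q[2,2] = 'collection'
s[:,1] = ['technology', 'hearing', 'shopping']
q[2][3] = 'expression'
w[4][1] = 'percentage'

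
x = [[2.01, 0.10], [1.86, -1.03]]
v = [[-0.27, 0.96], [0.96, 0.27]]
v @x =[[1.24,-1.02], [2.43,-0.18]]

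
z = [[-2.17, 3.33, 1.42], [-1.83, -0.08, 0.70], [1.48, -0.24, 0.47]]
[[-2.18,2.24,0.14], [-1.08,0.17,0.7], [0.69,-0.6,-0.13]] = z@ [[0.51, -0.22, -0.24], [-0.22, 0.64, -0.26], [-0.24, -0.26, 0.34]]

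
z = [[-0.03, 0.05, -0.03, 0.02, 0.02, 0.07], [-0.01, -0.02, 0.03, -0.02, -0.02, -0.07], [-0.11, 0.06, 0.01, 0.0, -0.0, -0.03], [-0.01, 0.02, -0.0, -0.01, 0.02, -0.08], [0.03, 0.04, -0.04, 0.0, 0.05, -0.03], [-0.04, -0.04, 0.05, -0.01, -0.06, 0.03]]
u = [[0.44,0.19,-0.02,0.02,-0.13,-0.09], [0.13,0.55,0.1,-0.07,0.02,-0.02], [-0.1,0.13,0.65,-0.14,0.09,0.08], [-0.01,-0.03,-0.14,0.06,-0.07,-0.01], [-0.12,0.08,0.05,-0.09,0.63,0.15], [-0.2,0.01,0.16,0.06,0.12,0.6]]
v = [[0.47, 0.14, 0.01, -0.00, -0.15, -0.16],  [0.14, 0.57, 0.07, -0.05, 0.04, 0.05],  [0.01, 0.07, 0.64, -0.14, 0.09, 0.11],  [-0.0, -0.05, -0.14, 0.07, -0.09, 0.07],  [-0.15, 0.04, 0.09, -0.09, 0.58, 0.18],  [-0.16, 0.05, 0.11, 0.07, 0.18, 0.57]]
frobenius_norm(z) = 0.24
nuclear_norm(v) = 2.90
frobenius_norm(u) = 1.41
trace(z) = 0.03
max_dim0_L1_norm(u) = 1.12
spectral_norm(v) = 0.94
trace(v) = 2.90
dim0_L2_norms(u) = [0.52, 0.6, 0.69, 0.2, 0.66, 0.63]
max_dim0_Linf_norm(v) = 0.64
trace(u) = 2.93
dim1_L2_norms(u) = [0.51, 0.58, 0.7, 0.17, 0.67, 0.67]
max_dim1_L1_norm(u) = 1.19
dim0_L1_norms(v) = [0.93, 0.92, 1.06, 0.42, 1.13, 1.14]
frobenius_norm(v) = 1.40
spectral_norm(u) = 0.94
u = z + v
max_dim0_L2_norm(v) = 0.67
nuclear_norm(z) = 0.43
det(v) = 0.00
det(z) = -0.00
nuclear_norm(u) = 2.96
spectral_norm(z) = 0.14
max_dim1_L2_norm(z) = 0.13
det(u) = 0.00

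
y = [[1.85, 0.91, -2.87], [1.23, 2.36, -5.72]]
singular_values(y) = [7.15, 1.11]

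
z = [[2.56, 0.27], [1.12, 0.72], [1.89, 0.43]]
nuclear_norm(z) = 3.99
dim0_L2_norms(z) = [3.37, 0.88]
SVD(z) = [[-0.74, 0.48], [-0.36, -0.88], [-0.56, -0.07]] @ diag([3.4440656808985435, 0.5428734527096077]) @ [[-0.98, -0.20],  [0.20, -0.98]]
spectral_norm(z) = 3.44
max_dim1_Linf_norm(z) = 2.56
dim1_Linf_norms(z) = [2.56, 1.12, 1.89]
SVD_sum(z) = [[2.51,0.52], [1.22,0.25], [1.90,0.40]] + [[0.05, -0.25],[-0.10, 0.47],[-0.01, 0.03]]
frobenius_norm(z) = 3.49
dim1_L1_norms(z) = [2.83, 1.84, 2.32]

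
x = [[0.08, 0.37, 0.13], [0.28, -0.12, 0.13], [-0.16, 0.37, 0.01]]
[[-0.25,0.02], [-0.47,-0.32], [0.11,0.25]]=x@ [[0.75, -0.33], [0.75, 0.56], [-4.51, -1.22]]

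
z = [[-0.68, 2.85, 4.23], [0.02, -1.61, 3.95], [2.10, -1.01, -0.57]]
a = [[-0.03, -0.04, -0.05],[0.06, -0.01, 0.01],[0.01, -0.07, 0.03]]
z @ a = [[0.23, -0.3, 0.19], [-0.06, -0.26, 0.10], [-0.13, -0.03, -0.13]]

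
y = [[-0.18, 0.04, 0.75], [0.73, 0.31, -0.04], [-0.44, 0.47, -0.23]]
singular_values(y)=[0.89, 0.78, 0.54]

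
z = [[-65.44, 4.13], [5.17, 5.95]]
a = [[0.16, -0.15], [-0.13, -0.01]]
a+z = [[-65.28, 3.98], [5.04, 5.94]]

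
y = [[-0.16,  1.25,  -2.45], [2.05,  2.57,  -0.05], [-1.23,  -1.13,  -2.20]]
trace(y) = 0.21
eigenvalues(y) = [3.66, -0.41, -3.03]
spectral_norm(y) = 3.84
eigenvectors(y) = [[-0.45, -0.81, 0.69],[-0.86, 0.56, -0.25],[0.26, 0.2, 0.68]]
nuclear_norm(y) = 7.54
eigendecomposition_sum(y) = [[0.85, 1.36, -0.37], [1.62, 2.60, -0.70], [-0.49, -0.79, 0.21]] + [[-0.21, 0.19, 0.28], [0.14, -0.13, -0.19], [0.05, -0.05, -0.07]] + [[-0.80, -0.3, -2.36], [0.29, 0.11, 0.84], [-0.79, -0.3, -2.34]]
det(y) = 4.56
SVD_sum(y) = [[-0.04, -0.05, -0.02], [1.90, 2.16, 1.06], [-1.44, -1.64, -0.80]] + [[0.04, 1.18, -2.48],  [0.02, 0.51, -1.07],  [0.02, 0.64, -1.34]] + [[-0.16, 0.11, 0.05],[0.14, -0.10, -0.04],[0.18, -0.13, -0.06]]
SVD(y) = [[0.02, 0.82, -0.57],  [-0.80, 0.35, 0.49],  [0.6, 0.44, 0.66]] @ diag([3.8431172458399128, 3.3368208931642207, 0.3554942498417966]) @ [[-0.62, -0.71, -0.35],[0.01, 0.43, -0.9],[0.79, -0.56, -0.26]]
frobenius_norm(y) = 5.10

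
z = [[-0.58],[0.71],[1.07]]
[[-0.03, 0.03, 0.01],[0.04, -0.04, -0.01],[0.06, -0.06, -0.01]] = z @ [[0.06,-0.06,-0.01]]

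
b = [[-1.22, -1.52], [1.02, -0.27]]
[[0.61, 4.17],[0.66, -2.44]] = b @ [[0.45, -2.57], [-0.76, -0.68]]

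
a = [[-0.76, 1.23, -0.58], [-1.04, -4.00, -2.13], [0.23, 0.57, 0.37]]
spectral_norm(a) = 4.75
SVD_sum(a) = [[0.13, 0.60, 0.29],[-0.92, -4.08, -2.01],[0.14, 0.62, 0.31]] + [[-0.9, 0.63, -0.87], [-0.12, 0.08, -0.12], [0.08, -0.05, 0.07]] + [[0.0, 0.00, -0.0], [0.00, 0.0, -0.0], [0.01, 0.00, -0.01]]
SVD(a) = [[0.14, 0.99, 0.06], [-0.98, 0.13, 0.16], [0.15, -0.08, 0.99]] @ diag([4.748161205416535, 1.419423819725294, 0.0173547507574303]) @ [[0.2, 0.88, 0.43], [-0.64, 0.45, -0.62], [0.74, 0.15, -0.65]]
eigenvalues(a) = [-3.17, -1.19, -0.03]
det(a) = -0.12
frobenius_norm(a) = 4.96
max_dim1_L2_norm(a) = 4.65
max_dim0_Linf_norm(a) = 4.0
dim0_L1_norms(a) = [2.03, 5.8, 3.08]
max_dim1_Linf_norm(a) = 4.0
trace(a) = -4.39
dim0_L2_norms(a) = [1.31, 4.22, 2.24]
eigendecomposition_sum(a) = [[0.88, 2.39, 1.58],[-1.63, -4.42, -2.93],[0.2, 0.56, 0.37]] + [[-1.64, -1.17, -2.2], [0.59, 0.42, 0.79], [0.03, 0.02, 0.04]] + [[0.0, 0.01, 0.04], [0.00, 0.00, 0.01], [-0.00, -0.01, -0.04]]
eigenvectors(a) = [[0.47,-0.94,-0.75], [-0.87,0.34,-0.15], [0.11,0.02,0.64]]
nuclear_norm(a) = 6.18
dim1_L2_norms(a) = [1.56, 4.65, 0.72]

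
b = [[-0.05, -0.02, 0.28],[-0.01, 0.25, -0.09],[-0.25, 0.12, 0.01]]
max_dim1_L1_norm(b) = 0.38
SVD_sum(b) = [[0.05, -0.13, 0.1], [-0.07, 0.18, -0.15], [-0.05, 0.12, -0.09]] + [[-0.15, 0.06, 0.14], [-0.01, 0.0, 0.01], [-0.15, 0.06, 0.14]] + [[0.05,  0.05,  0.03], [0.07,  0.07,  0.05], [-0.06,  -0.05,  -0.04]]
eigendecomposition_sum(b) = [[(-0.03+0.13j),-0.04-0.03j,0.15+0.01j],[-0.02-0.02j,(0.01-0j),-0.02+0.03j],[(-0.13-0.01j),0.03-0.04j,0.01+0.14j]] + [[-0.03-0.13j, -0.04+0.03j, (0.15-0.01j)], [(-0.02+0.02j), (0.01+0j), -0.02-0.03j], [-0.13+0.01j, 0.03+0.04j, (0.01-0.14j)]] + [[(0.01+0j),(0.05+0j),-0.01-0.00j], [(0.04+0j),0.23+0.00j,-0.05-0.00j], [0.01+0.00j,(0.07+0j),(-0.01-0j)]]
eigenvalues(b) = [(-0.01+0.27j), (-0.01-0.27j), (0.22+0j)]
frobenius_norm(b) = 0.48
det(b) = 0.02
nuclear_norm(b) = 0.80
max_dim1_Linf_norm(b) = 0.28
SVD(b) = [[-0.51, 0.71, 0.49],[0.72, 0.04, 0.69],[0.47, 0.7, -0.54]] @ diag([0.3345006786818591, 0.30352762441392495, 0.15805150166643475]) @ [[-0.3, 0.74, -0.60],[-0.7, 0.27, 0.67],[0.65, 0.62, 0.44]]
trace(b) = 0.21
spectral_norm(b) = 0.33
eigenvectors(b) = [[-0.70+0.00j, (-0.7-0j), -0.22+0.00j], [0.09-0.15j, (0.09+0.15j), -0.94+0.00j], [-0.10-0.68j, -0.10+0.68j, (-0.28+0j)]]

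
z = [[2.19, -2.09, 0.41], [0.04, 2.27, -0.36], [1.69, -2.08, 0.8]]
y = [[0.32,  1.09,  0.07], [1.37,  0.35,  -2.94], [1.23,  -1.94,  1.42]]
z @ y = [[-1.66, 0.86, 6.88], [2.68, 1.54, -7.18], [-1.32, -0.44, 7.37]]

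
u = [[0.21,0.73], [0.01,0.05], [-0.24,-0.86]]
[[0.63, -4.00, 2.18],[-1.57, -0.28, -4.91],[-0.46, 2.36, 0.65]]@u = [[-0.43, -1.61], [0.85, 3.06], [-0.23, -0.78]]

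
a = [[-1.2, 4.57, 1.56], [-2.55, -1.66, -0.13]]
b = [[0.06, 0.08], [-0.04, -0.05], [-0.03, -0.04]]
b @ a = [[-0.28, 0.14, 0.08], [0.18, -0.1, -0.06], [0.14, -0.07, -0.04]]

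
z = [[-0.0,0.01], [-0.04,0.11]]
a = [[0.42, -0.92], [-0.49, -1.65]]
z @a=[[-0.0, -0.02], [-0.07, -0.14]]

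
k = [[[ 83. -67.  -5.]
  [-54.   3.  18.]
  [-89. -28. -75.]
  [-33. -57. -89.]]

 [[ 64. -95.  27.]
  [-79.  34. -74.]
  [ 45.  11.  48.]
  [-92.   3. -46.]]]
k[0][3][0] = -33.0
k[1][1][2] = -74.0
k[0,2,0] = -89.0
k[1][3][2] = -46.0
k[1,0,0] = 64.0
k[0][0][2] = -5.0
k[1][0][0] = 64.0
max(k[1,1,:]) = 34.0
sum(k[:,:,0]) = -155.0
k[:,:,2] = [[-5.0, 18.0, -75.0, -89.0], [27.0, -74.0, 48.0, -46.0]]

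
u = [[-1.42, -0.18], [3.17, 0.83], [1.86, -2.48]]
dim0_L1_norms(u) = [6.45, 3.49]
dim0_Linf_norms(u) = [3.17, 2.48]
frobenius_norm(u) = 4.73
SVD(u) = [[-0.34, 0.17], [0.74, -0.55], [0.58, 0.82]] @ diag([3.9820229286730298, 2.557360630713288]) @ [[0.98, -0.19], [-0.19, -0.98]]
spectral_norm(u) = 3.98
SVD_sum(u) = [[-1.34, 0.26],[2.90, -0.56],[2.25, -0.43]] + [[-0.08, -0.44], [0.27, 1.39], [-0.39, -2.05]]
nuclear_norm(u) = 6.54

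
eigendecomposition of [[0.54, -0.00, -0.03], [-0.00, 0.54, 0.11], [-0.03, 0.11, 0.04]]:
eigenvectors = [[-0.06, -0.96, 0.26], [0.20, -0.26, -0.94], [-0.98, -0.0, -0.21]]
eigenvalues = [0.02, 0.54, 0.56]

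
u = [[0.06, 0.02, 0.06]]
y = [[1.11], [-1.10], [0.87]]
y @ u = [[0.07, 0.02, 0.07], [-0.07, -0.02, -0.07], [0.05, 0.02, 0.05]]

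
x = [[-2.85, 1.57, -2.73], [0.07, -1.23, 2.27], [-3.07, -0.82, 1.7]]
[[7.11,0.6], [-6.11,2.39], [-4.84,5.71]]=x@[[0.16, -1.25], [2.28, 0.20], [-1.46, 1.20]]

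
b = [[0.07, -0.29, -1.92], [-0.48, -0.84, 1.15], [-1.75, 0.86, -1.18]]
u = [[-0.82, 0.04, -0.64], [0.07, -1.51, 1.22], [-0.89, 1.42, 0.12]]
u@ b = [[1.04, -0.35, 2.38], [-1.41, 2.30, -3.31], [-0.95, -0.83, 3.20]]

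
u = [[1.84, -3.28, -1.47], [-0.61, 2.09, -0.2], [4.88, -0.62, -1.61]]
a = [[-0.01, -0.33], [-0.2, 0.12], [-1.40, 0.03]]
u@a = [[2.7, -1.04], [-0.13, 0.45], [2.33, -1.73]]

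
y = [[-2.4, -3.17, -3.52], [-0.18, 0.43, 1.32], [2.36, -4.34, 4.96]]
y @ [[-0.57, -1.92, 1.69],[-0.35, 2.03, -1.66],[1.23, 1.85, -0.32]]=[[-1.85,  -8.34,  2.33], [1.58,  3.66,  -1.44], [6.27,  -4.17,  9.61]]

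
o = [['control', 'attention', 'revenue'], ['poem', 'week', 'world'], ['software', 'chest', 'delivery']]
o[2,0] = 'software'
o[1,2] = 'world'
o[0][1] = 'attention'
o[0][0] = 'control'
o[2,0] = 'software'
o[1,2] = 'world'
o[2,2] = 'delivery'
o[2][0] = 'software'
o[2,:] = ['software', 'chest', 'delivery']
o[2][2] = 'delivery'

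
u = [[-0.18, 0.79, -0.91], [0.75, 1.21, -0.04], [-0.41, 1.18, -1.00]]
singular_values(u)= [2.18, 1.13, 0.18]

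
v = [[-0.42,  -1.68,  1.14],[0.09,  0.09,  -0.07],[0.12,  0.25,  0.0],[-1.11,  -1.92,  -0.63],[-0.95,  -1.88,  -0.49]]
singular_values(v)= [3.51, 1.44, 0.09]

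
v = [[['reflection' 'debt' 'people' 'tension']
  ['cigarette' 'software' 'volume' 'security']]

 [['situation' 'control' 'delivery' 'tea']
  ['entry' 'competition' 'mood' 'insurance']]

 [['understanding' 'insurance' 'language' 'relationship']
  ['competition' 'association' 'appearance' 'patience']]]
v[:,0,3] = ['tension', 'tea', 'relationship']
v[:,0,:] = [['reflection', 'debt', 'people', 'tension'], ['situation', 'control', 'delivery', 'tea'], ['understanding', 'insurance', 'language', 'relationship']]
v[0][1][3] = 'security'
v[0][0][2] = 'people'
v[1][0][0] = 'situation'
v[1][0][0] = 'situation'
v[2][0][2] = 'language'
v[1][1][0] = 'entry'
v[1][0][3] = 'tea'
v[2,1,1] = 'association'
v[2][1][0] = 'competition'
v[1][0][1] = 'control'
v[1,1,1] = 'competition'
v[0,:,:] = [['reflection', 'debt', 'people', 'tension'], ['cigarette', 'software', 'volume', 'security']]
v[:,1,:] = [['cigarette', 'software', 'volume', 'security'], ['entry', 'competition', 'mood', 'insurance'], ['competition', 'association', 'appearance', 'patience']]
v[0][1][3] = 'security'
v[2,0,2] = 'language'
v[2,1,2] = 'appearance'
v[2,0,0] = 'understanding'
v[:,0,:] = [['reflection', 'debt', 'people', 'tension'], ['situation', 'control', 'delivery', 'tea'], ['understanding', 'insurance', 'language', 'relationship']]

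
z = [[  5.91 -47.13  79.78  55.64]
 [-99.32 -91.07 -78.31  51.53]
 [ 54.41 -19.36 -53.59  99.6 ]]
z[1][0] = -99.32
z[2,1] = -19.36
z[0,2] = 79.78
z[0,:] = [5.91, -47.13, 79.78, 55.64]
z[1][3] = 51.53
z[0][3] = 55.64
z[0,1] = -47.13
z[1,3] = 51.53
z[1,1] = -91.07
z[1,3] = 51.53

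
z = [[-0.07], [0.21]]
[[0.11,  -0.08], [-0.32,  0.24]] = z@ [[-1.51, 1.16]]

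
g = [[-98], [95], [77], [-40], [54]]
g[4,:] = [54]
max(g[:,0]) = 95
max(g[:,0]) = 95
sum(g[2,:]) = 77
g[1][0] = 95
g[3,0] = -40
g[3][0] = -40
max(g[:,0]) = 95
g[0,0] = -98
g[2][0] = 77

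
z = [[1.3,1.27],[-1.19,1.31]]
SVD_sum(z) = [[0.55, 1.54], [0.28, 0.78]] + [[0.75, -0.27], [-1.47, 0.53]]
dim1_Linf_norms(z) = [1.3, 1.31]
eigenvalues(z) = [(1.3+1.23j), (1.3-1.23j)]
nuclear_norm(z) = 3.59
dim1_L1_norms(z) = [2.57, 2.5]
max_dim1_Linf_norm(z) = 1.31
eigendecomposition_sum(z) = [[0.65+0.62j, 0.64-0.67j], [-0.59+0.63j, 0.66+0.61j]] + [[(0.65-0.62j), 0.64+0.67j], [(-0.59-0.63j), (0.66-0.61j)]]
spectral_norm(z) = 1.83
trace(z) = 2.61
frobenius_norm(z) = 2.54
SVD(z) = [[0.89, 0.45],[0.45, -0.89]] @ diag([1.8336113194112076, 1.752988741928222]) @ [[0.34, 0.94], [0.94, -0.34]]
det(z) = 3.21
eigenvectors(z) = [[(0.72+0j), 0.72-0.00j], [0.00+0.70j, 0.00-0.70j]]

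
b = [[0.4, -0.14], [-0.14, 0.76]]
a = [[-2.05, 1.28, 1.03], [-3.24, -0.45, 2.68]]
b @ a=[[-0.37, 0.58, 0.04], [-2.18, -0.52, 1.89]]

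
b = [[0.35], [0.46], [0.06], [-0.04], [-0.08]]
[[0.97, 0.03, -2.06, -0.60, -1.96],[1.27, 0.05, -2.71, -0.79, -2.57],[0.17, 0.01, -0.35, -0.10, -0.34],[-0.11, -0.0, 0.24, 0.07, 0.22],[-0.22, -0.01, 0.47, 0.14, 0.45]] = b @ [[2.77, 0.1, -5.89, -1.71, -5.59]]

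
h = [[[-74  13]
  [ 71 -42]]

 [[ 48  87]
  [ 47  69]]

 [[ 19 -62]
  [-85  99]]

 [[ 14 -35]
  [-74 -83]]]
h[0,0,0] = -74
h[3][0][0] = 14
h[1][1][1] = 69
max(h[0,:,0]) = 71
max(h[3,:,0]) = 14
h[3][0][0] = 14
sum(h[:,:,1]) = 46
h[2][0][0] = 19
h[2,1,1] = 99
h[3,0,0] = 14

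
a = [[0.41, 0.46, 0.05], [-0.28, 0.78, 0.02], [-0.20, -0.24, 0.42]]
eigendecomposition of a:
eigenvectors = [[(-0.63+0j), -0.63-0.00j, -0.06+0.00j], [(-0.28-0.4j), (-0.28+0.4j), (-0.11+0j)], [(0.48-0.37j), 0.48+0.37j, (0.99+0j)]]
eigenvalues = [(0.58+0.32j), (0.58-0.32j), (0.46+0j)]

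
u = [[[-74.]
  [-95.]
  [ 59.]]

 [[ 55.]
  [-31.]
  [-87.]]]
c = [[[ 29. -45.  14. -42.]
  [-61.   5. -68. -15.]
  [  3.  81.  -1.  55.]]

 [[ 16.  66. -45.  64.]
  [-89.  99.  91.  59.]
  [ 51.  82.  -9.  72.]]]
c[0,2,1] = 81.0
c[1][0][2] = -45.0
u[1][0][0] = 55.0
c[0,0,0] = 29.0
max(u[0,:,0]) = 59.0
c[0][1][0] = -61.0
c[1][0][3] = 64.0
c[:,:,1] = [[-45.0, 5.0, 81.0], [66.0, 99.0, 82.0]]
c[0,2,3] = 55.0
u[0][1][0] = -95.0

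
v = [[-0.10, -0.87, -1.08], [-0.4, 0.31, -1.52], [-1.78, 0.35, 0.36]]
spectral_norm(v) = 1.94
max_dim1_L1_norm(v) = 2.49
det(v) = -2.99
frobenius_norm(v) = 2.81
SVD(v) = [[-0.62, 0.14, -0.77],[-0.64, 0.47, 0.61],[0.44, 0.87, -0.21]] @ diag([1.9367069778350896, 1.8672596135315944, 0.8263217398076338]) @ [[-0.24, 0.26, 0.94], [-0.94, 0.18, -0.29], [0.24, 0.95, -0.2]]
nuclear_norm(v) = 4.63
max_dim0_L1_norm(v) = 2.96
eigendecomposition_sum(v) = [[(-0.88+0j), -0.27+0.00j, (-0.69+0j)],[(-0.71+0j), (-0.22+0j), -0.55+0.00j],[(-0.67+0j), -0.21+0.00j, (-0.52+0j)]] + [[0.39-0.00j, -0.30+0.21j, -0.20-0.22j], [(0.15-0.71j), 0.26+0.63j, -0.48+0.26j], [-0.56+0.29j, (0.28-0.52j), (0.44+0.18j)]] + [[(0.39+0j), -0.30-0.21j, (-0.2+0.22j)], [(0.15+0.71j), 0.26-0.63j, -0.48-0.26j], [(-0.56-0.29j), (0.28+0.52j), 0.44-0.18j]]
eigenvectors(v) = [[-0.67+0.00j,(-0.08-0.37j),-0.08+0.37j],[(-0.54+0j),(-0.7+0j),(-0.7-0j)],[(-0.51+0j),0.38+0.47j,0.38-0.47j]]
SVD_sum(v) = [[0.29, -0.31, -1.13], [0.3, -0.32, -1.16], [-0.21, 0.22, 0.8]] + [[-0.24, 0.05, -0.07], [-0.82, 0.16, -0.26], [-1.53, 0.29, -0.48]] + [[-0.15, -0.6, 0.13], [0.12, 0.48, -0.1], [-0.04, -0.16, 0.03]]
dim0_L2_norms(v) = [1.83, 0.99, 1.9]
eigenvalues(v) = [(-1.62+0j), (1.09+0.81j), (1.09-0.81j)]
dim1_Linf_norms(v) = [1.08, 1.52, 1.78]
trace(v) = 0.57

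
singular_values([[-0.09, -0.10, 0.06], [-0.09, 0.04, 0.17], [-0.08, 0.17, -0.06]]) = [0.22, 0.21, 0.09]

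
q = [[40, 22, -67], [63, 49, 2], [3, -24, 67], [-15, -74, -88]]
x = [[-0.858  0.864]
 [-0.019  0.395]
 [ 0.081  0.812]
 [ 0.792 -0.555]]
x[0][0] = -0.858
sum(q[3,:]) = -177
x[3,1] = -0.555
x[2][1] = 0.812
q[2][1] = -24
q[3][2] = -88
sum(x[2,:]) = 0.893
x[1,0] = -0.019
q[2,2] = 67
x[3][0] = 0.792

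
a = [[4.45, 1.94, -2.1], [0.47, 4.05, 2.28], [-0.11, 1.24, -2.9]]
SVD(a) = [[-0.88, 0.27, -0.38], [-0.37, -0.9, 0.22], [-0.28, 0.34, 0.90]] @ diag([5.7215543094981784, 4.567779417305084, 2.48129149402219]) @ [[-0.71, -0.63, 0.32],  [0.17, -0.59, -0.79],  [-0.68, 0.51, -0.52]]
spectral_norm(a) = 5.72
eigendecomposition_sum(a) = [[2.75,5.03,0.7], [1.36,2.49,0.34], [0.17,0.31,0.04]] + [[1.73, -3.28, -1.69], [-0.92, 1.74, 0.9], [-0.2, 0.38, 0.20]] + [[-0.03, 0.19, -1.10], [0.03, -0.18, 1.04], [-0.08, 0.55, -3.14]]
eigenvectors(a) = [[0.89, 0.88, 0.32], [0.44, -0.47, -0.30], [0.06, -0.1, 0.9]]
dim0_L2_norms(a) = [4.48, 4.66, 4.24]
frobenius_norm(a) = 7.73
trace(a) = 5.60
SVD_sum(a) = [[3.60,3.16,-1.61], [1.53,1.34,-0.68], [1.15,1.01,-0.52]] + [[0.21,-0.74,-0.99], [-0.68,2.43,3.25], [0.26,-0.91,-1.22]] + [[0.65, -0.48, 0.50], [-0.37, 0.28, -0.29], [-1.52, 1.13, -1.17]]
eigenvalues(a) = [5.28, 3.67, -3.35]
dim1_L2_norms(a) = [5.29, 4.67, 3.16]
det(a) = -64.85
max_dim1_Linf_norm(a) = 4.45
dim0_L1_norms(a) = [5.03, 7.23, 7.28]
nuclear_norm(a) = 12.77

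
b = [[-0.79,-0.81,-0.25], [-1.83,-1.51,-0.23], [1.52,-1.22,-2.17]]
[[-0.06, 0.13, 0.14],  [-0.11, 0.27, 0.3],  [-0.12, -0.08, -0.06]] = b@[[0.03, -0.14, -0.12],[0.03, 0.0, -0.05],[0.06, -0.06, -0.03]]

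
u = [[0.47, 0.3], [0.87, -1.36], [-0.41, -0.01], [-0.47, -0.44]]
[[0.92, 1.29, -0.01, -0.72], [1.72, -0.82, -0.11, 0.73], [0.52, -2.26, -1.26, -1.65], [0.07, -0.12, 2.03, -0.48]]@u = [[1.9, -1.16],[-0.2, 1.31],[-0.43, 3.97],[-0.68, 0.38]]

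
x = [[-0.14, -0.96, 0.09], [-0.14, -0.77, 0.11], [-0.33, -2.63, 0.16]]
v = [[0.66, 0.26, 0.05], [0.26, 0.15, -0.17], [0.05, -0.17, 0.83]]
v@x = [[-0.15, -0.97, 0.1], [-0.0, 0.08, 0.01], [-0.26, -2.10, 0.12]]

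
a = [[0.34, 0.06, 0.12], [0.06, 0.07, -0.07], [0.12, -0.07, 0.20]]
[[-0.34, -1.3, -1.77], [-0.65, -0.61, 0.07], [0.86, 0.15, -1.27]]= a@ [[-1.43, -3.53, -4.68], [-4.58, -4.32, 2.38], [3.53, 1.36, -2.69]]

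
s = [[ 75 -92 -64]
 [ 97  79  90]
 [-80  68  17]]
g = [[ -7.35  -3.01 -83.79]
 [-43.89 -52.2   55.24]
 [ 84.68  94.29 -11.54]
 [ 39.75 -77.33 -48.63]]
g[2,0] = 84.68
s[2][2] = 17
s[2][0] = -80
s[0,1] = -92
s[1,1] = 79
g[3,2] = -48.63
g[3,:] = [39.75, -77.33, -48.63]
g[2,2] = -11.54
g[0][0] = -7.35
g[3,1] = -77.33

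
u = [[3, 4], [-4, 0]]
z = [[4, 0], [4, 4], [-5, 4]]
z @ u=[[12, 16], [-4, 16], [-31, -20]]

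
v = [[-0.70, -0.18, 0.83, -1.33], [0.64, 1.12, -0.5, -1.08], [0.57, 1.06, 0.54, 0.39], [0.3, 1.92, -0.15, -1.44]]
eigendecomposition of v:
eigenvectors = [[-0.56+0.00j, 0.24-0.40j, 0.24+0.40j, (0.9+0j)], [0.12+0.00j, -0.57+0.00j, -0.57-0.00j, -0.15+0.00j], [-0.81+0.00j, (0.06+0.44j), 0.06-0.44j, (-0.25+0j)], [0.09+0.00j, -0.44+0.27j, -0.44-0.27j, 0.31+0.00j]]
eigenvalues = [(0.74+0j), (0.07+1.36j), (0.07-1.36j), (-1.36+0j)]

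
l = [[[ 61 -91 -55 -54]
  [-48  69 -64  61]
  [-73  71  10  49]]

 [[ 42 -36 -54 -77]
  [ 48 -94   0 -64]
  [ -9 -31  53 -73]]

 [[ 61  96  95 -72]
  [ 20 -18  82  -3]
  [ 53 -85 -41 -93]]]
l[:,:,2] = [[-55, -64, 10], [-54, 0, 53], [95, 82, -41]]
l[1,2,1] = -31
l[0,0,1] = -91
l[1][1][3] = -64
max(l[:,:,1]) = 96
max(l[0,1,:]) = 69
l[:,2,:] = [[-73, 71, 10, 49], [-9, -31, 53, -73], [53, -85, -41, -93]]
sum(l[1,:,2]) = -1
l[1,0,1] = -36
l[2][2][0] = 53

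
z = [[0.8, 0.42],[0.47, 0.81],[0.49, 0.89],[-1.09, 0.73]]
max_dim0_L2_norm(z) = 1.51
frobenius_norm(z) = 2.11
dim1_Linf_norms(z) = [0.8, 0.81, 0.89, 1.09]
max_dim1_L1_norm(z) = 1.82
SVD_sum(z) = [[0.68, 0.57], [0.68, 0.56], [0.73, 0.61], [-0.28, -0.24]] + [[0.12, -0.15], [-0.21, 0.25], [-0.24, 0.28], [-0.81, 0.97]]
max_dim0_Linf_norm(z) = 1.09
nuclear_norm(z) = 2.97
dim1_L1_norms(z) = [1.22, 1.28, 1.38, 1.82]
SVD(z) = [[-0.55,0.14], [-0.55,-0.24], [-0.59,-0.27], [0.23,-0.92]] @ diag([1.6082324527121894, 1.3638872306915024]) @ [[-0.77, -0.64], [0.64, -0.77]]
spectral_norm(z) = 1.61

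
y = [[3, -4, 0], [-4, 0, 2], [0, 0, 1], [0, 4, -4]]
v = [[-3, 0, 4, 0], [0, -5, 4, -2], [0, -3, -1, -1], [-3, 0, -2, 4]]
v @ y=[[-9, 12, 4], [20, -8, 2], [12, -4, -3], [-9, 28, -18]]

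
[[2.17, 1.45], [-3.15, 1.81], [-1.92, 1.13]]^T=[[2.17, -3.15, -1.92],[1.45, 1.81, 1.13]]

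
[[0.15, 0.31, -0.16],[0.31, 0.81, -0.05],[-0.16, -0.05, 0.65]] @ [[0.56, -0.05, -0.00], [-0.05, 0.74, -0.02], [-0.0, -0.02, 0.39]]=[[0.07,  0.23,  -0.07],[0.13,  0.58,  -0.04],[-0.09,  -0.04,  0.25]]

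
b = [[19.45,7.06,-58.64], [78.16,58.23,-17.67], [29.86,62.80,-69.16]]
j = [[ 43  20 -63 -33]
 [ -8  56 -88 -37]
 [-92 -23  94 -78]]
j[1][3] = -37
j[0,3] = -33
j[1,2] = -88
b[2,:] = [29.86, 62.8, -69.16]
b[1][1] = 58.23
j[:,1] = [20, 56, -23]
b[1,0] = 78.16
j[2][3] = -78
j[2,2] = 94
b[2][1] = 62.8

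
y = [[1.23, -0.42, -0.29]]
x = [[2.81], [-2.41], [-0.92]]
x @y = [[3.46, -1.18, -0.81], [-2.96, 1.01, 0.70], [-1.13, 0.39, 0.27]]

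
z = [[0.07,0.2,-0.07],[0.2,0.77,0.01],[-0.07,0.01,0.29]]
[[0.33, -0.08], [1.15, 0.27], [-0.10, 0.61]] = z@ [[1.8, 0.22], [1.02, 0.27], [0.07, 2.15]]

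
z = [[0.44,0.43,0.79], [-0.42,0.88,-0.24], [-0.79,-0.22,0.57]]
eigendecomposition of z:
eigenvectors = [[-0.71+0.00j, (-0.71-0j), -0.01+0.00j], [0.00-0.33j, 0.33j, -0.88+0.00j], [(-0.01-0.62j), -0.01+0.62j, 0.47+0.00j]]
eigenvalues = [(0.44+0.9j), (0.44-0.9j), (1+0j)]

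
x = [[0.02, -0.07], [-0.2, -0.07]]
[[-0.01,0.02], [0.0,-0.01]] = x@[[-0.03, 0.12], [0.07, -0.21]]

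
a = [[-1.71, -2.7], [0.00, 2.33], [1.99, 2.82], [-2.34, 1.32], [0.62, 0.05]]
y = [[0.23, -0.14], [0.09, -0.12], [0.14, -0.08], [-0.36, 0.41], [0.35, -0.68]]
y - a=[[1.94,2.56], [0.09,-2.45], [-1.85,-2.90], [1.98,-0.91], [-0.27,-0.73]]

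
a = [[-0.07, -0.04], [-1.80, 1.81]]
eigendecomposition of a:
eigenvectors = [[-0.73, 0.02], [-0.68, -1.0]]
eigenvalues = [-0.11, 1.85]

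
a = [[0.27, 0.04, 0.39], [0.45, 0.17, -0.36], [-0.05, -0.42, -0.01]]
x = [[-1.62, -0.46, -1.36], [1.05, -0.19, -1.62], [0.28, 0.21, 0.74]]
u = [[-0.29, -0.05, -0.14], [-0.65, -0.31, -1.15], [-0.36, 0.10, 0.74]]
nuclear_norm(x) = 4.27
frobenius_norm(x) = 3.02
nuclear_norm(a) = 1.48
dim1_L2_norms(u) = [0.33, 1.36, 0.83]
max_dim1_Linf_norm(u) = 1.15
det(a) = -0.11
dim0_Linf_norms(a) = [0.45, 0.42, 0.39]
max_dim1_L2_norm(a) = 0.6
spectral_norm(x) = 2.37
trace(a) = 0.43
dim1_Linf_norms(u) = [0.29, 1.15, 0.74]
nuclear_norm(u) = 2.16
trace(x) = -1.07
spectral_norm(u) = 1.48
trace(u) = 0.14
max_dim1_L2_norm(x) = 2.16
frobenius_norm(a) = 0.88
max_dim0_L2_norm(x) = 2.24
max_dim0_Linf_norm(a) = 0.45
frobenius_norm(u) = 1.62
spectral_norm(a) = 0.63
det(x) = -0.13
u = a @ x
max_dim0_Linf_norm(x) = 1.62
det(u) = 0.01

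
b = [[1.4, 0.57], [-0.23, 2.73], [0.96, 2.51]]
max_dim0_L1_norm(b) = 5.81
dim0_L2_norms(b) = [1.71, 3.75]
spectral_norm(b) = 3.83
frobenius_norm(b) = 4.12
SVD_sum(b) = [[0.18,0.84], [0.56,2.56], [0.57,2.60]] + [[1.22, -0.27], [-0.79, 0.17], [0.39, -0.09]]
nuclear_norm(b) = 5.37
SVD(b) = [[-0.22, 0.81], [-0.68, -0.53], [-0.69, 0.26]] @ diag([3.8270257561182177, 1.538269762430434]) @ [[-0.22, -0.98], [0.98, -0.22]]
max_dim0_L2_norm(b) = 3.75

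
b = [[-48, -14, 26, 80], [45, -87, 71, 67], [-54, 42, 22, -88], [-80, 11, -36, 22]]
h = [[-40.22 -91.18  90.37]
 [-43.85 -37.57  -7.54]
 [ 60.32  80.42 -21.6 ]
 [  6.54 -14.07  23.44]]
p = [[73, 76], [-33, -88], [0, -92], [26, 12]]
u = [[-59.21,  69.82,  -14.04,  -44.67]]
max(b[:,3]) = 80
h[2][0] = 60.32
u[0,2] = -14.04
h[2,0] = 60.32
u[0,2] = -14.04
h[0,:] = [-40.22, -91.18, 90.37]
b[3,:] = [-80, 11, -36, 22]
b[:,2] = [26, 71, 22, -36]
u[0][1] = 69.82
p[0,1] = 76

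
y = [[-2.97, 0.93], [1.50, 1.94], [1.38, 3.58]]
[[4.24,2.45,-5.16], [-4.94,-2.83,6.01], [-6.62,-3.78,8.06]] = y@[[-1.79, -1.03, 2.18], [-1.16, -0.66, 1.41]]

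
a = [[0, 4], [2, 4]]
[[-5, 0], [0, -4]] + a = [[-5, 4], [2, 0]]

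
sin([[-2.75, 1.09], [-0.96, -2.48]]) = [[-0.65,-1.11], [0.98,-0.92]]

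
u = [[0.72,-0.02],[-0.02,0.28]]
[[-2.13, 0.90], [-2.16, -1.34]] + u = [[-1.41, 0.88],[-2.18, -1.06]]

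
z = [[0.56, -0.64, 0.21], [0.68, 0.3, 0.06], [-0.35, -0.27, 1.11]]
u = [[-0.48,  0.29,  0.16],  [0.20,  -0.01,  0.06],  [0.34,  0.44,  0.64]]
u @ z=[[-0.13, 0.35, 0.09], [0.08, -0.15, 0.11], [0.27, -0.26, 0.81]]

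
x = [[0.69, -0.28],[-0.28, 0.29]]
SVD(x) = [[-0.89, 0.46], [0.46, 0.89]] @ diag([0.8340930106817049, 0.14590698931829493]) @ [[-0.89, 0.46], [0.46, 0.89]]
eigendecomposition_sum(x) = [[0.66, -0.34], [-0.34, 0.17]] + [[0.03,0.06], [0.06,0.12]]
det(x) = 0.12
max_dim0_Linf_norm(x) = 0.69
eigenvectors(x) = [[0.89, 0.46], [-0.46, 0.89]]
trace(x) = 0.98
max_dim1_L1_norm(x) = 0.97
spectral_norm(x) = 0.83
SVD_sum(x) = [[0.66, -0.34], [-0.34, 0.17]] + [[0.03,0.06], [0.06,0.12]]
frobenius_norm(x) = 0.85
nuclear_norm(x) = 0.98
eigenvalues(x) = [0.83, 0.15]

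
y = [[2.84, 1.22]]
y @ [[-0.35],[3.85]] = [[3.7]]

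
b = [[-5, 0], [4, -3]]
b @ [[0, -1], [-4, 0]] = [[0, 5], [12, -4]]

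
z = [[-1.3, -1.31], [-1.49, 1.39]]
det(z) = -3.759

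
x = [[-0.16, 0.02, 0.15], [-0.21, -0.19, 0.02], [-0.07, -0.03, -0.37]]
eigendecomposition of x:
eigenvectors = [[(0.08+0j),  (0.3-0.26j),  (0.3+0.26j)], [-0.99+0.00j,  0.82+0.00j,  (0.82-0j)], [(0.12+0j),  (-0.21+0.34j),  (-0.21-0.34j)]]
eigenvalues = [(-0.18+0j), (-0.27+0.07j), (-0.27-0.07j)]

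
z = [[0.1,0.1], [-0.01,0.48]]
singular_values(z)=[0.49, 0.1]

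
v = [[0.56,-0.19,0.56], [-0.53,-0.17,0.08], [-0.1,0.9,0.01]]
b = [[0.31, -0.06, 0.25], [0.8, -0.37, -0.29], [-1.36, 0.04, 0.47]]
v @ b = [[-0.74,0.06,0.46], [-0.41,0.1,-0.05], [0.68,-0.33,-0.28]]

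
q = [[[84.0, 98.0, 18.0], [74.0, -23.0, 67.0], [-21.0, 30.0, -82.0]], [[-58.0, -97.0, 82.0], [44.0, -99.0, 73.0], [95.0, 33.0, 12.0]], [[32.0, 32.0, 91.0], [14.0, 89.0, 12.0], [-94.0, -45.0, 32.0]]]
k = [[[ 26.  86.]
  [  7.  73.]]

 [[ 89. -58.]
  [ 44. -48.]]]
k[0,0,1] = 86.0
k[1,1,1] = -48.0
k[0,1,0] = 7.0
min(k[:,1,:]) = -48.0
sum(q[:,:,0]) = 170.0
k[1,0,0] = 89.0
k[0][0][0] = 26.0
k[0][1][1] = 73.0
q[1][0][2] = 82.0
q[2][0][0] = 32.0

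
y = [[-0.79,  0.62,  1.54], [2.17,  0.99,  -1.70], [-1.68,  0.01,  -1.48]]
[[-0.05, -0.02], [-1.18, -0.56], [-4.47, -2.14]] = y @ [[1.40, 0.67], [-1.82, -0.87], [1.42, 0.68]]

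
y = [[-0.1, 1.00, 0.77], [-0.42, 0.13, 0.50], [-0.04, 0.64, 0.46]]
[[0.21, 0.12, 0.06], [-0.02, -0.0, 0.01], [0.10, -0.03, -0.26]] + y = [[0.11, 1.12, 0.83], [-0.44, 0.13, 0.51], [0.06, 0.61, 0.20]]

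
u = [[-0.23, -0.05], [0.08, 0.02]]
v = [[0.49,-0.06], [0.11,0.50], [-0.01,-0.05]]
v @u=[[-0.12, -0.03], [0.01, 0.00], [-0.0, -0.00]]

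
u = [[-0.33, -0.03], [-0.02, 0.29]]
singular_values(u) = [0.33, 0.29]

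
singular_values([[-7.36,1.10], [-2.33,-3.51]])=[7.72, 3.68]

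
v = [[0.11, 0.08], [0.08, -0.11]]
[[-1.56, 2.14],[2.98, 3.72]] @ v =[[-0.0,-0.36], [0.63,-0.17]]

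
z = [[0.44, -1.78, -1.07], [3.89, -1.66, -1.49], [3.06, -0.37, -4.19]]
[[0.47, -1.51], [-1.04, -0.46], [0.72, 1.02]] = z@ [[-0.5, 0.25], [-0.07, 1.0], [-0.53, -0.15]]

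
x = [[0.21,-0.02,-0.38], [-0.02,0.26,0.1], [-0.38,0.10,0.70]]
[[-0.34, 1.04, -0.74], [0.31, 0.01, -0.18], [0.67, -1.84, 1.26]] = x@[[1.05, 2.85, 0.96], [0.72, 0.71, -1.60], [1.43, -1.19, 2.55]]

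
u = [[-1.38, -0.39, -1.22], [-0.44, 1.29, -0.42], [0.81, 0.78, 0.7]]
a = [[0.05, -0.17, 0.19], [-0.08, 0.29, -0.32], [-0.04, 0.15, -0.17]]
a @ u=[[0.16, -0.09, 0.14], [-0.28, 0.16, -0.25], [-0.15, 0.08, -0.13]]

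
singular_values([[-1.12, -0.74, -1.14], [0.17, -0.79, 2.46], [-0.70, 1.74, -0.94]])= [3.2, 1.73, 0.98]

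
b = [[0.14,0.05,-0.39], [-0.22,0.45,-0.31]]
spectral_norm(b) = 0.63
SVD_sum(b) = [[-0.06, 0.19, -0.2],[-0.12, 0.38, -0.4]] + [[0.2,-0.14,-0.19], [-0.10,0.07,0.09]]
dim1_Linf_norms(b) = [0.39, 0.45]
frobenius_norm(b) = 0.72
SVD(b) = [[-0.44, -0.9], [-0.90, 0.44]] @ diag([0.6344513957628656, 0.3444871933970141]) @ [[0.21, -0.67, 0.71], [-0.65, 0.45, 0.62]]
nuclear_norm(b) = 0.98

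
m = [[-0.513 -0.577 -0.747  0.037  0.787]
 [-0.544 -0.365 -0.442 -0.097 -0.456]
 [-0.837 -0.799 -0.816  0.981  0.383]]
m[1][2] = -0.442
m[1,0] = -0.544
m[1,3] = -0.097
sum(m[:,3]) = 0.9209999999999999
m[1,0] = -0.544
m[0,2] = -0.747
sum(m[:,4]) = 0.714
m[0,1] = -0.577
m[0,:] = [-0.513, -0.577, -0.747, 0.037, 0.787]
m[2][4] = 0.383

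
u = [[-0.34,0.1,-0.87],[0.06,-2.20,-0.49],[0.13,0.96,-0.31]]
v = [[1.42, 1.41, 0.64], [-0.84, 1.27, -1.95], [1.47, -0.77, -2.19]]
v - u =[[1.76, 1.31, 1.51], [-0.90, 3.47, -1.46], [1.34, -1.73, -1.88]]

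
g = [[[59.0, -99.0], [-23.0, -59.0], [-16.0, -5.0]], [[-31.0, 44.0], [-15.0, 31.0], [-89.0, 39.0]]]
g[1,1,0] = -15.0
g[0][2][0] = -16.0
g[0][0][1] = -99.0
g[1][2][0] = -89.0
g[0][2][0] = -16.0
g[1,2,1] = 39.0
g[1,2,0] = -89.0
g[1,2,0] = -89.0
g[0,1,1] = -59.0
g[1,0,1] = 44.0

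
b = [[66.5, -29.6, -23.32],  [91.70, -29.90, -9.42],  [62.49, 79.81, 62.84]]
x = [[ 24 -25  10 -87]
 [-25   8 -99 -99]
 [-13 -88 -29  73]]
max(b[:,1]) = 79.81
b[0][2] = -23.32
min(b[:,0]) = 62.49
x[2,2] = -29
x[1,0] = -25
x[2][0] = -13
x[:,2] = [10, -99, -29]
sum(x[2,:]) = -57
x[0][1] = -25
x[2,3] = 73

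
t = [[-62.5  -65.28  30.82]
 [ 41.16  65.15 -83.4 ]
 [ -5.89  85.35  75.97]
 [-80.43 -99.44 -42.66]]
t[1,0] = 41.16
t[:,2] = [30.82, -83.4, 75.97, -42.66]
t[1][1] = 65.15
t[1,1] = 65.15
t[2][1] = 85.35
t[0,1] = -65.28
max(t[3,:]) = -42.66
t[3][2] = -42.66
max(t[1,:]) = 65.15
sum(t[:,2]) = -19.270000000000003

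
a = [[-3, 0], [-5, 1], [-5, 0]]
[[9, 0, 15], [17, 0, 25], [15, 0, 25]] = a@[[-3, 0, -5], [2, 0, 0]]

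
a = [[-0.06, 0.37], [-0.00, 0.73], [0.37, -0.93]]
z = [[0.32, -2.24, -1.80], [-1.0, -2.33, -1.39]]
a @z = [[-0.39, -0.73, -0.41],[-0.73, -1.7, -1.01],[1.05, 1.34, 0.63]]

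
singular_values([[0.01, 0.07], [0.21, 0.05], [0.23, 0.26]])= [0.4, 0.12]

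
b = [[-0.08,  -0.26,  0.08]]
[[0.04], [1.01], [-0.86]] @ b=[[-0.0, -0.01, 0.0],[-0.08, -0.26, 0.08],[0.07, 0.22, -0.07]]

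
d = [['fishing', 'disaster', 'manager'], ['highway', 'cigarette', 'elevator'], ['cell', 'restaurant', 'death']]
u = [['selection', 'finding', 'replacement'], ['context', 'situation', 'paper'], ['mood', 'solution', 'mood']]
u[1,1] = 'situation'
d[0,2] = 'manager'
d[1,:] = ['highway', 'cigarette', 'elevator']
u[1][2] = 'paper'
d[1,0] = 'highway'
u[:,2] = ['replacement', 'paper', 'mood']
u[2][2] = 'mood'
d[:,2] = ['manager', 'elevator', 'death']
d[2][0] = 'cell'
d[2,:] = ['cell', 'restaurant', 'death']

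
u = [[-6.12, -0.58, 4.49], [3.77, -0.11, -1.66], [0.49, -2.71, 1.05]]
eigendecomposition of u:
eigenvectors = [[0.83+0.00j, -0.49+0.05j, -0.49-0.05j], [(-0.51+0j), (-0.13+0.34j), -0.13-0.34j], [(-0.22+0j), -0.79+0.00j, (-0.79-0j)]]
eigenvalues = [(-6.97+0j), (0.9+1.14j), (0.9-1.14j)]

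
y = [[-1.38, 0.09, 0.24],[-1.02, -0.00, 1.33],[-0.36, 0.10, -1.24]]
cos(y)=[[0.24, 0.05, 0.2], [-0.46, 0.99, 0.81], [-0.32, 0.06, 0.30]]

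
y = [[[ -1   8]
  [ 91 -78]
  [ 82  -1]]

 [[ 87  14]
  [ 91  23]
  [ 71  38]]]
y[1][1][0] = 91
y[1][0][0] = 87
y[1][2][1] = 38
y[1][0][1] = 14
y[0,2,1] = -1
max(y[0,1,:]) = 91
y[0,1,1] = -78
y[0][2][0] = 82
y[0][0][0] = -1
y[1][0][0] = 87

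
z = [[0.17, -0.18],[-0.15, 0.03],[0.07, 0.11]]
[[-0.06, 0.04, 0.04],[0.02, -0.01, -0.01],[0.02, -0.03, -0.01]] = z @ [[-0.08, 0.0, 0.05], [0.26, -0.25, -0.15]]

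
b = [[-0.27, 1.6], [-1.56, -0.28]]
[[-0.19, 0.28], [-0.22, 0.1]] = b @ [[0.16, -0.09], [-0.09, 0.16]]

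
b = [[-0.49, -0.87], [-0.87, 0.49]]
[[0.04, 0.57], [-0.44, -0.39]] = b@[[0.36, 0.06], [-0.25, -0.69]]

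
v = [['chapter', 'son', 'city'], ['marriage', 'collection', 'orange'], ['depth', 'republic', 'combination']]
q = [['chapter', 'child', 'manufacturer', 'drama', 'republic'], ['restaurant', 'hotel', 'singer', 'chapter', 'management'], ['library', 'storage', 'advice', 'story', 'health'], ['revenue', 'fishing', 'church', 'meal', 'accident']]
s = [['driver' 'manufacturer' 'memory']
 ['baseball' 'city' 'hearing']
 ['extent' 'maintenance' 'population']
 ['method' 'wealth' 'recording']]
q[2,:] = ['library', 'storage', 'advice', 'story', 'health']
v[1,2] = 'orange'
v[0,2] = 'city'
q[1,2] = 'singer'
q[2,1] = 'storage'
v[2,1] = 'republic'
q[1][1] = 'hotel'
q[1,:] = ['restaurant', 'hotel', 'singer', 'chapter', 'management']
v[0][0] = 'chapter'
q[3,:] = ['revenue', 'fishing', 'church', 'meal', 'accident']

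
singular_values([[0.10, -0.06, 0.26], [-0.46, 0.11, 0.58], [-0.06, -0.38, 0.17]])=[0.78, 0.41, 0.21]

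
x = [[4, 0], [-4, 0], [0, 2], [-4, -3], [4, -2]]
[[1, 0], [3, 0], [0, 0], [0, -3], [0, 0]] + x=[[5, 0], [-1, 0], [0, 2], [-4, -6], [4, -2]]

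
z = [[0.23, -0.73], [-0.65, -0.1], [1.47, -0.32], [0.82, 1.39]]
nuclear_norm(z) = 3.41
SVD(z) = [[0.08, -0.50], [0.33, 0.15], [-0.6, -0.65], [-0.73, 0.55]] @ diag([1.9019218584422932, 1.5062513881750992]) @ [[-0.88, -0.48],[-0.48, 0.88]]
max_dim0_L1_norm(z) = 3.17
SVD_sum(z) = [[-0.13, -0.07], [-0.54, -0.3], [1.00, 0.54], [1.22, 0.66]] + [[0.36, -0.66],[-0.11, 0.20],[0.47, -0.86],[-0.40, 0.73]]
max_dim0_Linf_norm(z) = 1.47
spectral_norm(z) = 1.90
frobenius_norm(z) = 2.43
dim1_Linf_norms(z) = [0.73, 0.65, 1.47, 1.39]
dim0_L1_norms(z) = [3.17, 2.54]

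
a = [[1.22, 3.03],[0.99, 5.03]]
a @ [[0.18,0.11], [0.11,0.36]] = [[0.55,1.22],  [0.73,1.92]]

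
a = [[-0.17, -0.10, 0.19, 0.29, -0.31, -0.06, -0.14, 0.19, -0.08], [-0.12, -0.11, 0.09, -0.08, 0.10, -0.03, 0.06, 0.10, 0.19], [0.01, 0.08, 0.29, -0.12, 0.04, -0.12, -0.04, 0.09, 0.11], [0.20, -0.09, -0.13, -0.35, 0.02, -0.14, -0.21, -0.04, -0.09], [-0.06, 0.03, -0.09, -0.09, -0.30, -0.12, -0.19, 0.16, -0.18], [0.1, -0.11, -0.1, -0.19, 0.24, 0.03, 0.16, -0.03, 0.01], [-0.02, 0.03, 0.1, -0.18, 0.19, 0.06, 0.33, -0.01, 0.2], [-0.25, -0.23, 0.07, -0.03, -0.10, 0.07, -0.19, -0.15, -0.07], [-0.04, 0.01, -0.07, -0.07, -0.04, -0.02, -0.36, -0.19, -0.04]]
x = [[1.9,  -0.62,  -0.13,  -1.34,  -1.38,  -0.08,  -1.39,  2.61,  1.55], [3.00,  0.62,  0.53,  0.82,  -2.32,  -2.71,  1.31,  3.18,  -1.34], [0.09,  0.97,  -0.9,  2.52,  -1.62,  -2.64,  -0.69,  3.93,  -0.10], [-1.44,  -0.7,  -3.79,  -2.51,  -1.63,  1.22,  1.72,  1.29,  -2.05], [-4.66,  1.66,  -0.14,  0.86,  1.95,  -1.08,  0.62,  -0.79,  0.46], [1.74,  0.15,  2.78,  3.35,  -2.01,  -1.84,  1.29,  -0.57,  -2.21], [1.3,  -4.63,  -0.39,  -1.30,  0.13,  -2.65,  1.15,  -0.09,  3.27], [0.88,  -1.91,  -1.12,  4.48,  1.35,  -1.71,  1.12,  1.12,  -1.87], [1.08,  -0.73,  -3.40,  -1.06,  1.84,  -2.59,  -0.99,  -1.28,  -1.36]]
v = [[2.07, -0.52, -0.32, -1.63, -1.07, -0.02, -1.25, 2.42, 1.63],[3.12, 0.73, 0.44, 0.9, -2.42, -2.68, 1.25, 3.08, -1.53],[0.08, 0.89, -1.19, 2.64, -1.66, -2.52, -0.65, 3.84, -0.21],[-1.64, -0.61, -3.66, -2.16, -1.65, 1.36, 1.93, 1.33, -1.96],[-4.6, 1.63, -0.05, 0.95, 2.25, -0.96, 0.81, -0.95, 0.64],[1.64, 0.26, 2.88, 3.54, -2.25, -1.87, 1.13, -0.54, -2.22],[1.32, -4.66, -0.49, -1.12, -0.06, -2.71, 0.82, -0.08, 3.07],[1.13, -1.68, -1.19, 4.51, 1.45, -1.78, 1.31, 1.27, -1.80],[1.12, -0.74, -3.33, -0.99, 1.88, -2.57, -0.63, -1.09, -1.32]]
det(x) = 116860.00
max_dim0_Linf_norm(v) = 4.66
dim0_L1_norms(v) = [16.72, 11.72, 13.55, 18.44, 14.69, 16.47, 9.78, 14.6, 14.38]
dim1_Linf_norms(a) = [0.31, 0.19, 0.29, 0.35, 0.3, 0.24, 0.33, 0.25, 0.36]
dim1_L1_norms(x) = [11.0, 15.83, 13.46, 16.35, 12.22, 15.94, 14.91, 15.56, 14.33]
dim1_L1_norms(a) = [1.53, 0.88, 0.9, 1.27, 1.22, 0.97, 1.12, 1.16, 0.84]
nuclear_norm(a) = 3.20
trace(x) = 0.13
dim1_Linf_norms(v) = [2.42, 3.12, 3.84, 3.66, 4.6, 3.54, 4.66, 4.51, 3.33]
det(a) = 0.00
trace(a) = -0.47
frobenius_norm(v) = 17.42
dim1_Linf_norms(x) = [2.61, 3.18, 3.93, 3.79, 4.66, 3.35, 4.63, 4.48, 3.4]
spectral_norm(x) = 9.75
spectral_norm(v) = 9.94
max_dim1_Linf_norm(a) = 0.36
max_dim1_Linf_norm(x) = 4.66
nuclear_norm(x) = 45.33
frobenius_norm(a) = 1.35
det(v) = 46274.89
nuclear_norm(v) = 45.12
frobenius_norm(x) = 17.39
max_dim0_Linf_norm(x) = 4.66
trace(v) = 0.60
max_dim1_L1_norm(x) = 16.35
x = a + v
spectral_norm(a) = 0.88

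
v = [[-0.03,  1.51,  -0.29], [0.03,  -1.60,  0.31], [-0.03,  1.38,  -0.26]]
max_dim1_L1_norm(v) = 1.94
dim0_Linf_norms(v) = [0.03, 1.6, 0.31]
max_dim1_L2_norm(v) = 1.63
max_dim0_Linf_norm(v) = 1.6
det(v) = 0.00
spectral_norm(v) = 2.64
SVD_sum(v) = [[-0.03, 1.51, -0.29], [0.03, -1.6, 0.31], [-0.03, 1.38, -0.26]] + [[0.00, -0.00, -0.0], [-0.00, 0.00, 0.00], [-0.00, 0.0, 0.00]] + [[-0.00, -0.00, -0.00], [-0.00, -0.0, -0.00], [0.0, 0.0, 0.0]]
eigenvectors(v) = [[0.58, -0.88, 0.2], [-0.62, -0.11, 0.19], [0.53, -0.47, 0.96]]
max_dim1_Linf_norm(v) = 1.6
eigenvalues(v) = [-1.9, -0.0, 0.01]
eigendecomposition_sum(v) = [[-0.03, 1.51, -0.29], [0.03, -1.60, 0.31], [-0.03, 1.38, -0.27]] + [[-0.0,-0.0,0.00], [-0.0,-0.00,0.00], [-0.00,-0.0,0.0]] + [[-0.0, 0.00, 0.0], [-0.0, 0.00, 0.00], [-0.00, 0.00, 0.01]]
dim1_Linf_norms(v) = [1.51, 1.6, 1.38]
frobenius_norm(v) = 2.64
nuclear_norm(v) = 2.65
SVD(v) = [[-0.58, 0.09, -0.81], [0.62, -0.60, -0.51], [-0.53, -0.80, 0.29]] @ diag([2.6447985747194243, 0.006361396668589797, 0.00017831019519545717]) @ [[0.02,  -0.98,  0.19], [0.49,  -0.15,  -0.86], [0.87,  0.11,  0.48]]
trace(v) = -1.89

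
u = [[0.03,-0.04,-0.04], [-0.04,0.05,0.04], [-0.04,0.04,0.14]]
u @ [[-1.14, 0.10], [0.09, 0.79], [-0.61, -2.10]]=[[-0.01, 0.06], [0.03, -0.05], [-0.04, -0.27]]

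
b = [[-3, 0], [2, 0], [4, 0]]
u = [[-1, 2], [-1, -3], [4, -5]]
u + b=[[-4, 2], [1, -3], [8, -5]]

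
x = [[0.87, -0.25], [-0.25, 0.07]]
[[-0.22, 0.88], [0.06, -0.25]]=x@[[-0.5, 0.87],[-0.87, -0.50]]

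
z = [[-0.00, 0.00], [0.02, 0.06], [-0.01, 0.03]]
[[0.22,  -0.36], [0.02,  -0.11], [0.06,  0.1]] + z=[[0.22,-0.36], [0.04,-0.05], [0.05,0.13]]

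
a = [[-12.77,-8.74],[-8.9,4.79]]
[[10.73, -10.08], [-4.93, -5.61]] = a@[[-0.06, 0.70], [-1.14, 0.13]]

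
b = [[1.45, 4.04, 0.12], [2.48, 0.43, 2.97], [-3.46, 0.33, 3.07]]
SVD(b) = [[-0.68, -0.4, 0.62], [-0.36, -0.55, -0.75], [0.64, -0.73, 0.23]] @ diag([4.961659403279044, 4.494499907664494, 3.206478839140606]) @ [[-0.83, -0.54, 0.16], [0.13, -0.47, -0.87], [-0.55, 0.70, -0.46]]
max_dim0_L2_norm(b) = 4.5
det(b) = -71.51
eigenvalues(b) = [(-3.22+0j), (4.09+2.34j), (4.09-2.34j)]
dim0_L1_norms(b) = [7.39, 4.8, 6.16]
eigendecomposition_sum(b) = [[(-1.21+0j),  (1.39-0j),  (-0.63-0j)], [1.42-0.00j,  (-1.63+0j),  0.74+0.00j], [(-0.74+0j),  (0.85-0j),  (-0.39-0j)]] + [[(1.33+0.65j), 1.33-0.27j, 0.38-1.59j], [(0.53+1.15j), 1.03+0.54j, (1.11-0.85j)], [-1.36+1.30j, (-0.26+1.7j), (1.73+1.15j)]] + [[1.33-0.65j, 1.33+0.27j, 0.38+1.59j], [(0.53-1.15j), (1.03-0.54j), (1.11+0.85j)], [(-1.36-1.3j), -0.26-1.70j, 1.73-1.15j]]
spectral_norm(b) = 4.96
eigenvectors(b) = [[0.60+0.00j,(-0.19-0.51j),(-0.19+0.51j)], [-0.71+0.00j,(0.15-0.44j),0.15+0.44j], [(0.37+0j),(0.69+0j),(0.69-0j)]]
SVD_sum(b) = [[2.77, 1.81, -0.55], [1.48, 0.97, -0.30], [-2.63, -1.72, 0.53]] + [[-0.23, 0.84, 1.58], [-0.32, 1.16, 2.17], [-0.43, 1.54, 2.88]] + [[-1.09, 1.39, -0.90], [1.32, -1.69, 1.10], [-0.40, 0.51, -0.33]]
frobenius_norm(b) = 7.42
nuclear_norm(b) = 12.66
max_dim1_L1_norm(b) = 6.86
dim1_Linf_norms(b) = [4.04, 2.97, 3.46]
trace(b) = 4.95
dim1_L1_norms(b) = [5.61, 5.88, 6.86]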